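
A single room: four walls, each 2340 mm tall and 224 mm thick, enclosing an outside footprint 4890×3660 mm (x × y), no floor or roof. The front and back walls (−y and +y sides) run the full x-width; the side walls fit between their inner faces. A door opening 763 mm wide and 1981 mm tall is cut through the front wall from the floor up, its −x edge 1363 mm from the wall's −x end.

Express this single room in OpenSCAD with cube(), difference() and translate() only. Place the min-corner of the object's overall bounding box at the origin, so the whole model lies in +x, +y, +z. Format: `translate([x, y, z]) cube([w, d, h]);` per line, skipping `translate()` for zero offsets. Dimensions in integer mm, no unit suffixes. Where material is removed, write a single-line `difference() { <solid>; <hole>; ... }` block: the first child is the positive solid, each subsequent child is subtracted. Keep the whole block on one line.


difference() { cube([4890, 224, 2340]); translate([1363, 0, 0]) cube([763, 224, 1981]); }
translate([0, 3436, 0]) cube([4890, 224, 2340]);
translate([0, 224, 0]) cube([224, 3212, 2340]);
translate([4666, 224, 0]) cube([224, 3212, 2340]);


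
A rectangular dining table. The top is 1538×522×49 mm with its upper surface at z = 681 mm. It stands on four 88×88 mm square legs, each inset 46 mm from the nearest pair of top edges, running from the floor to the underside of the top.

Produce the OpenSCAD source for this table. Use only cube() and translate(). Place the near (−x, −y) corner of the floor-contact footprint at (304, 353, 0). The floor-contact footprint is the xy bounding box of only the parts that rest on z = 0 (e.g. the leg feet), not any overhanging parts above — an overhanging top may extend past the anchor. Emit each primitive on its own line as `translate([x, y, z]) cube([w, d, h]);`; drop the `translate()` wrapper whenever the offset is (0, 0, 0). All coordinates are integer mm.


translate([258, 307, 632]) cube([1538, 522, 49]);
translate([304, 353, 0]) cube([88, 88, 632]);
translate([1662, 353, 0]) cube([88, 88, 632]);
translate([304, 695, 0]) cube([88, 88, 632]);
translate([1662, 695, 0]) cube([88, 88, 632]);


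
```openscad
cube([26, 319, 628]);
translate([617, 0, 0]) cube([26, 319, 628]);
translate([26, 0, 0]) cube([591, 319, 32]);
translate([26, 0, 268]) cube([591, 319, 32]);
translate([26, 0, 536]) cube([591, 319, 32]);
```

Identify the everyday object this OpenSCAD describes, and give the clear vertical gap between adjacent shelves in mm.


A bookshelf. The clear shelf gap is 236 mm.

Two tall side panels with 3 horizontal boards between them — a bookshelf. The first two shelf undersides are at z = 0 and z = 268; with shelf thickness 32, the clear gap is 268 − 0 − 32 = 236 mm.


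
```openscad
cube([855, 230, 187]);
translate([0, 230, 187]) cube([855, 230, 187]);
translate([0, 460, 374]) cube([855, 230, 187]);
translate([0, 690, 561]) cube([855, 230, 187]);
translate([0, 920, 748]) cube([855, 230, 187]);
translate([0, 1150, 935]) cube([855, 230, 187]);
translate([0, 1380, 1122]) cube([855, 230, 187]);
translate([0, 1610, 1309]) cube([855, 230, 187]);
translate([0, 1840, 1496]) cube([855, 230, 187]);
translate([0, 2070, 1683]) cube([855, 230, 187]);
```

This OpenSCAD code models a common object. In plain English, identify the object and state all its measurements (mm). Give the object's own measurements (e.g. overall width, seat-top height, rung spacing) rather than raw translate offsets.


A straight staircase of 10 solid steps. Each step is 855 mm wide (x), 230 mm deep (y, the going) and 187 mm tall (the rise). The first step rests on the floor; each subsequent step sits one going further in +y and one rise higher in +z, directly behind and above the previous step with no overlap.


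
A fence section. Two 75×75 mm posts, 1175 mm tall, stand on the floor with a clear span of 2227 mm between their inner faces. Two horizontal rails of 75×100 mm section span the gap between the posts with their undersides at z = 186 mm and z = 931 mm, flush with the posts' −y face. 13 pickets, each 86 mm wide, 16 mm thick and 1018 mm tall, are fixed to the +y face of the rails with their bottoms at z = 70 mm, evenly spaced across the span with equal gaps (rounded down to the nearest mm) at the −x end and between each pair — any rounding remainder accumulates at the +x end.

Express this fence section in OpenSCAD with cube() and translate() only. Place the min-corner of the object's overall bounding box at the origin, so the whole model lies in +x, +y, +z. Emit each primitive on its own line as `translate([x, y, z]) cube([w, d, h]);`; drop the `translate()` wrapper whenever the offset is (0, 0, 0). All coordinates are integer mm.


cube([75, 75, 1175]);
translate([2302, 0, 0]) cube([75, 75, 1175]);
translate([75, 0, 186]) cube([2227, 75, 100]);
translate([75, 0, 931]) cube([2227, 75, 100]);
translate([154, 75, 70]) cube([86, 16, 1018]);
translate([319, 75, 70]) cube([86, 16, 1018]);
translate([484, 75, 70]) cube([86, 16, 1018]);
translate([649, 75, 70]) cube([86, 16, 1018]);
translate([814, 75, 70]) cube([86, 16, 1018]);
translate([979, 75, 70]) cube([86, 16, 1018]);
translate([1144, 75, 70]) cube([86, 16, 1018]);
translate([1309, 75, 70]) cube([86, 16, 1018]);
translate([1474, 75, 70]) cube([86, 16, 1018]);
translate([1639, 75, 70]) cube([86, 16, 1018]);
translate([1804, 75, 70]) cube([86, 16, 1018]);
translate([1969, 75, 70]) cube([86, 16, 1018]);
translate([2134, 75, 70]) cube([86, 16, 1018]);


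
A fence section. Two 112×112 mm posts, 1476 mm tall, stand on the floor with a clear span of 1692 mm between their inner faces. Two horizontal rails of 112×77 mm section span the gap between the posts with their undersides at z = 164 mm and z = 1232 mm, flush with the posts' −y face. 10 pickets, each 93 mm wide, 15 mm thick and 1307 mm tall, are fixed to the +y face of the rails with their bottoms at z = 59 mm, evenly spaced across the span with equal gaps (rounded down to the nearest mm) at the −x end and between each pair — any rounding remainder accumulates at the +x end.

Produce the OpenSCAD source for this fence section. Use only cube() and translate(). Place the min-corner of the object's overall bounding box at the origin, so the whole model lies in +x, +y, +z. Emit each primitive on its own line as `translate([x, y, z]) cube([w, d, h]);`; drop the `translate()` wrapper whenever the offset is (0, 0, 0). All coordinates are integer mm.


cube([112, 112, 1476]);
translate([1804, 0, 0]) cube([112, 112, 1476]);
translate([112, 0, 164]) cube([1692, 112, 77]);
translate([112, 0, 1232]) cube([1692, 112, 77]);
translate([181, 112, 59]) cube([93, 15, 1307]);
translate([343, 112, 59]) cube([93, 15, 1307]);
translate([505, 112, 59]) cube([93, 15, 1307]);
translate([667, 112, 59]) cube([93, 15, 1307]);
translate([829, 112, 59]) cube([93, 15, 1307]);
translate([991, 112, 59]) cube([93, 15, 1307]);
translate([1153, 112, 59]) cube([93, 15, 1307]);
translate([1315, 112, 59]) cube([93, 15, 1307]);
translate([1477, 112, 59]) cube([93, 15, 1307]);
translate([1639, 112, 59]) cube([93, 15, 1307]);


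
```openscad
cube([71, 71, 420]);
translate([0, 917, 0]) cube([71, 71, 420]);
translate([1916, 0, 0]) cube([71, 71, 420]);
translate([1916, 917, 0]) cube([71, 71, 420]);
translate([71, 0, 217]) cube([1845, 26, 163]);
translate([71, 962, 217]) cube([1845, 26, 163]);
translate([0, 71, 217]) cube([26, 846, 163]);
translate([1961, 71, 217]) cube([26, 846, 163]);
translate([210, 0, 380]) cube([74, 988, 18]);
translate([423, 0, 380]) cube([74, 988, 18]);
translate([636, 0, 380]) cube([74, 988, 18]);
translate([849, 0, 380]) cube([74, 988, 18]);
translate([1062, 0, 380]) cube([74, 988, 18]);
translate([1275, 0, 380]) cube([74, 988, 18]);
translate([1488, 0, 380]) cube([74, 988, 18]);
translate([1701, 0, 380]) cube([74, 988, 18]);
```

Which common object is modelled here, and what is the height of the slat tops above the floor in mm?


A bed frame. The slat-top height is 398 mm.

Four posts, four rails, and a row of slats — a bed frame. Slats sit on the rails at z = 217 + 163 = 380; with slat thickness 18, the top is 398 mm.


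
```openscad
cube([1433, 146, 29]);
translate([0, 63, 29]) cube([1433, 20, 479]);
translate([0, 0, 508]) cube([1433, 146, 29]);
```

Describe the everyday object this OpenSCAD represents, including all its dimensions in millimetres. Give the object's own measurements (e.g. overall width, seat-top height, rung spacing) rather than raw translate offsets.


An I-beam lying along x, 1433 mm long. Overall section height 537 mm. Two flanges 146 mm wide (y) and 29 mm thick, one on the floor and one at the top; a web 20 mm thick runs between them, centred on the flange width.


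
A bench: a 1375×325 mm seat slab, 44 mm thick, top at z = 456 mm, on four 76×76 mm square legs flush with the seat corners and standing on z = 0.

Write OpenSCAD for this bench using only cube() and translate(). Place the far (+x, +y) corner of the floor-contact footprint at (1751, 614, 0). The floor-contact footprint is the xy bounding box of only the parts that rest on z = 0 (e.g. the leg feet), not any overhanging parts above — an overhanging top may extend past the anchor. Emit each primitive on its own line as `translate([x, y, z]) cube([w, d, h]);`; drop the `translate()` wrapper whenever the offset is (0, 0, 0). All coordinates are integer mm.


translate([376, 289, 412]) cube([1375, 325, 44]);
translate([376, 289, 0]) cube([76, 76, 412]);
translate([376, 538, 0]) cube([76, 76, 412]);
translate([1675, 289, 0]) cube([76, 76, 412]);
translate([1675, 538, 0]) cube([76, 76, 412]);


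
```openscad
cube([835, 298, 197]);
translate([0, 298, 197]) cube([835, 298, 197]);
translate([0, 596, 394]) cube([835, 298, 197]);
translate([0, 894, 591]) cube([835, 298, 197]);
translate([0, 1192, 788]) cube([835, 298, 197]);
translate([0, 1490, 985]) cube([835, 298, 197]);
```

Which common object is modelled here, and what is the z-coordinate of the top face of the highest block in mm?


A staircase. The total rise is 1182 mm.

6 identical blocks, each offset up and back from the previous — a staircase. Each step is 197 mm tall and there are 6 of them, so the total rise is 6 × 197 = 1182 mm.


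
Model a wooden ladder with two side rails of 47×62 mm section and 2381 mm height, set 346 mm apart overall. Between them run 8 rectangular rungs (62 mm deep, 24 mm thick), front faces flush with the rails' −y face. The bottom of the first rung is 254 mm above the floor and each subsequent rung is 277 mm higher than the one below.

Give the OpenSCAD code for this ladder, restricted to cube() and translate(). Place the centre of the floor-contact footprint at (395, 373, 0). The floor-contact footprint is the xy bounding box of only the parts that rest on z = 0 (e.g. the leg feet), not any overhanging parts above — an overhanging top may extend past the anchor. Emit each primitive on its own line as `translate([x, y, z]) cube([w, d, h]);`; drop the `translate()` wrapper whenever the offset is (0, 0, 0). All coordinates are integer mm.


translate([222, 342, 0]) cube([47, 62, 2381]);
translate([521, 342, 0]) cube([47, 62, 2381]);
translate([269, 342, 254]) cube([252, 62, 24]);
translate([269, 342, 531]) cube([252, 62, 24]);
translate([269, 342, 808]) cube([252, 62, 24]);
translate([269, 342, 1085]) cube([252, 62, 24]);
translate([269, 342, 1362]) cube([252, 62, 24]);
translate([269, 342, 1639]) cube([252, 62, 24]);
translate([269, 342, 1916]) cube([252, 62, 24]);
translate([269, 342, 2193]) cube([252, 62, 24]);


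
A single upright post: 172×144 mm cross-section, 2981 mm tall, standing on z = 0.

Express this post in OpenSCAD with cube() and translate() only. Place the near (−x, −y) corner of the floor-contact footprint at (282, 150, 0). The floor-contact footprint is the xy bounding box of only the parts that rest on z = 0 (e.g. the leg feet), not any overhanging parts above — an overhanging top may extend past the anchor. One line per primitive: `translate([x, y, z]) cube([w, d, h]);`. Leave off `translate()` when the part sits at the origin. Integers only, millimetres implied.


translate([282, 150, 0]) cube([172, 144, 2981]);


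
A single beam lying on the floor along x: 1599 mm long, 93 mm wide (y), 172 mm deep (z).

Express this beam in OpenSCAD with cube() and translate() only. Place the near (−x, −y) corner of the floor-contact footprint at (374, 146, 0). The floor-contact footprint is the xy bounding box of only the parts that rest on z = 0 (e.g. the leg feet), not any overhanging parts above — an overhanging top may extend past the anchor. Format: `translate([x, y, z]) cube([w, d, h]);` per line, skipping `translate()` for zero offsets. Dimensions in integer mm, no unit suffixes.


translate([374, 146, 0]) cube([1599, 93, 172]);


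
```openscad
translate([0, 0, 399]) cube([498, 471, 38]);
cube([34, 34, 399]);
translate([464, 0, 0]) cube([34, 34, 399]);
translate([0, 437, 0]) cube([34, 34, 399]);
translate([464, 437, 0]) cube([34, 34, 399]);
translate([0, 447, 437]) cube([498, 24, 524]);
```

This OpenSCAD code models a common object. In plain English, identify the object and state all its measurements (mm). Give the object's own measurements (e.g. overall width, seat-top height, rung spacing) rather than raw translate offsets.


A chair. The seat is a 498×471×38 mm slab with its top at z = 437 mm, on four 34×34 mm corner legs (flush with the seat edges, standing on z = 0). A flat backrest 24 mm thick, 524 mm tall, spans the full seat width and rises from the seat top along its +y edge, rear face flush with the rear of the seat.


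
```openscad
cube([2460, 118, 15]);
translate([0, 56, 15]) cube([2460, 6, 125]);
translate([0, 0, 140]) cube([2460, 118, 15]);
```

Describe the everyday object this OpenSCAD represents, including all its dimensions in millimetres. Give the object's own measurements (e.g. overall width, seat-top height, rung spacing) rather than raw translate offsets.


An I-beam lying along x, 2460 mm long. Overall section height 155 mm. Two flanges 118 mm wide (y) and 15 mm thick, one on the floor and one at the top; a web 6 mm thick runs between them, centred on the flange width.


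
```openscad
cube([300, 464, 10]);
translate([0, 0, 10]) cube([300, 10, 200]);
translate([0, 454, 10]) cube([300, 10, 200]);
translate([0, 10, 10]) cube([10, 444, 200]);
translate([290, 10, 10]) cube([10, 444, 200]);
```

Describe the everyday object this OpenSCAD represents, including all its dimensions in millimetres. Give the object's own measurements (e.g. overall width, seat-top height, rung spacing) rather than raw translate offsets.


An open-topped rectangular box: outside dimensions 300×464×210 mm, with a uniform wall and base thickness of 10 mm. The base is a full 300×464 slab on the floor; four walls sit on top of the base. The front and back walls (the −y and +y sides) span the full width; the two side walls fit between them.


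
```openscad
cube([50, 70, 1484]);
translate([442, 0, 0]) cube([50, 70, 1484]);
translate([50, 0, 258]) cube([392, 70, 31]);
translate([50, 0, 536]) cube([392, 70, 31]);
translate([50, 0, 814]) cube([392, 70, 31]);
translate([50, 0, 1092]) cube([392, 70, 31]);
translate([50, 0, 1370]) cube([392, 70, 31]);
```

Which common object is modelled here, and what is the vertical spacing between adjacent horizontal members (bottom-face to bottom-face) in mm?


A ladder. The rung spacing is 278 mm.

Two tall 50×70 posts with 5 short bars between them — a ladder. Adjacent rungs sit at z = 258 and z = 536, so the spacing is 536 − 258 = 278 mm.


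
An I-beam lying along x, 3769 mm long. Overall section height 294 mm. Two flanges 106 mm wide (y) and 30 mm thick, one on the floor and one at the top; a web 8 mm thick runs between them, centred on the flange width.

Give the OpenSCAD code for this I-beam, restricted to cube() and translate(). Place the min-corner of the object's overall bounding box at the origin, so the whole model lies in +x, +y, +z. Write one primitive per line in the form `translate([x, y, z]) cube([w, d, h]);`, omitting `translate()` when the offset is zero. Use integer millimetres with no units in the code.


cube([3769, 106, 30]);
translate([0, 49, 30]) cube([3769, 8, 234]);
translate([0, 0, 264]) cube([3769, 106, 30]);


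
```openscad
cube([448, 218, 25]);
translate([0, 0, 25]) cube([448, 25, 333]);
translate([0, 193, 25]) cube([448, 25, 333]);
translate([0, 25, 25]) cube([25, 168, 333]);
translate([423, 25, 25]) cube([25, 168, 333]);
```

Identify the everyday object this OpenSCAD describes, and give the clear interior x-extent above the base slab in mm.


An open box. The internal width is 398 mm.

A 448×218 base slab with four walls standing on it — an open box. The base is 448 mm wide and the walls are 25 mm thick, so the internal width is 448 − 2 × 25 = 398 mm.


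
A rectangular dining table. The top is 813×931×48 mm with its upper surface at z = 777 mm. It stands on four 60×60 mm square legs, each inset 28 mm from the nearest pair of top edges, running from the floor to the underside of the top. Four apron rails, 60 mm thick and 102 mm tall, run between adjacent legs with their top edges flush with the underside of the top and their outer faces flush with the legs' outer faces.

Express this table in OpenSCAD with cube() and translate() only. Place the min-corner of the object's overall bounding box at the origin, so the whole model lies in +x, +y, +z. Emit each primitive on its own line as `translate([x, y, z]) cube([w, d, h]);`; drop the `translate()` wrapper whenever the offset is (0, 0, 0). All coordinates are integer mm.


translate([0, 0, 729]) cube([813, 931, 48]);
translate([28, 28, 0]) cube([60, 60, 729]);
translate([725, 28, 0]) cube([60, 60, 729]);
translate([28, 843, 0]) cube([60, 60, 729]);
translate([725, 843, 0]) cube([60, 60, 729]);
translate([88, 28, 627]) cube([637, 60, 102]);
translate([88, 843, 627]) cube([637, 60, 102]);
translate([28, 88, 627]) cube([60, 755, 102]);
translate([725, 88, 627]) cube([60, 755, 102]);


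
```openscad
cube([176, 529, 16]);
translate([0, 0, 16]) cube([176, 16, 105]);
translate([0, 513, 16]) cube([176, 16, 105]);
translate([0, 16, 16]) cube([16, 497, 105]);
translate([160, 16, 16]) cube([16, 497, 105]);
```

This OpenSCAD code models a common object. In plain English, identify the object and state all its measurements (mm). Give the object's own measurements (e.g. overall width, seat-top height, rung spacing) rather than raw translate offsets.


An open-topped rectangular box: outside dimensions 176×529×121 mm, with a uniform wall and base thickness of 16 mm. The base is a full 176×529 slab on the floor; four walls sit on top of the base. The front and back walls (the −y and +y sides) span the full width; the two side walls fit between them.


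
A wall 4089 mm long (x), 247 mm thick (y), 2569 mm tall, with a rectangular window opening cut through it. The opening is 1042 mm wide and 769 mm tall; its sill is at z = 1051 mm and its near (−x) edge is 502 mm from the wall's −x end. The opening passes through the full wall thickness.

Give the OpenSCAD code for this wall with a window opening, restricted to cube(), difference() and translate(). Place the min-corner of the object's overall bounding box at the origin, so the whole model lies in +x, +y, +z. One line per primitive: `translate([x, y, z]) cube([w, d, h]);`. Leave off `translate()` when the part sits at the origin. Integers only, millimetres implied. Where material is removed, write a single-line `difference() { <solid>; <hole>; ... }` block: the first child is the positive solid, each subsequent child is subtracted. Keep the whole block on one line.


difference() { cube([4089, 247, 2569]); translate([502, 0, 1051]) cube([1042, 247, 769]); }


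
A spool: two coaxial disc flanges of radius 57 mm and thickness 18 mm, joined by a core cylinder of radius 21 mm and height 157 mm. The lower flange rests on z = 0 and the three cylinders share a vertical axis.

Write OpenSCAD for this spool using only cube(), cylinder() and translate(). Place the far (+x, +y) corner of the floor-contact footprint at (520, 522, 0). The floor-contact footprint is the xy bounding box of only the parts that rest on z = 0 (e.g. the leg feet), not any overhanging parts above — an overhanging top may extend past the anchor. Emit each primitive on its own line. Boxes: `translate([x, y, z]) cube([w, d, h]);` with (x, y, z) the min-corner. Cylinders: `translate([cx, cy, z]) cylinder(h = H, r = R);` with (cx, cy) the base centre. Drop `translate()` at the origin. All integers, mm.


translate([463, 465, 0]) cylinder(h = 18, r = 57);
translate([463, 465, 18]) cylinder(h = 157, r = 21);
translate([463, 465, 175]) cylinder(h = 18, r = 57);


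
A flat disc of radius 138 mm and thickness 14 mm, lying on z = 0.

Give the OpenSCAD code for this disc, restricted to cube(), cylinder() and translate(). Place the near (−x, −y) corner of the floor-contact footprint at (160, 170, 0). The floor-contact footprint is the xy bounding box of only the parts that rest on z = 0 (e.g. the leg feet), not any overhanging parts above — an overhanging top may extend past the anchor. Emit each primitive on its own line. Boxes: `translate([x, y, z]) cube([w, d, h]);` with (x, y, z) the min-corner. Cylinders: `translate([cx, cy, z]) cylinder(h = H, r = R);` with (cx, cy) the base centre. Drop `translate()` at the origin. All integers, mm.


translate([298, 308, 0]) cylinder(h = 14, r = 138);


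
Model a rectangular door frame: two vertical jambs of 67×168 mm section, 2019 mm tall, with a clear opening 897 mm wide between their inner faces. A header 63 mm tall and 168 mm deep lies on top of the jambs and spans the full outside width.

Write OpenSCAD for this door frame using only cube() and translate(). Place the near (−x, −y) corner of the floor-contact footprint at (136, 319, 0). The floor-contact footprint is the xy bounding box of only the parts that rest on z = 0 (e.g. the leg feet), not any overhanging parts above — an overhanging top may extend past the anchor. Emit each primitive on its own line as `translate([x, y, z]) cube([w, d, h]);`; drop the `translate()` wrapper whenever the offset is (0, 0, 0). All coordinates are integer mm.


translate([136, 319, 0]) cube([67, 168, 2019]);
translate([1100, 319, 0]) cube([67, 168, 2019]);
translate([136, 319, 2019]) cube([1031, 168, 63]);


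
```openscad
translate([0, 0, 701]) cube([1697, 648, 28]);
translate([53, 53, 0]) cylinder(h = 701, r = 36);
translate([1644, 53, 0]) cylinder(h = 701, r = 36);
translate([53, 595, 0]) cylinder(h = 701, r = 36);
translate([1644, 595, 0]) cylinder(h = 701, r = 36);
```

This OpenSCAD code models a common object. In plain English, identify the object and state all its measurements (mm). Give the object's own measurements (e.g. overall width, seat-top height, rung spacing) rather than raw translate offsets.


A table: top 1697 mm (x) × 648 mm (y), 28 mm thick, upper face at z = 729 mm, on four round legs of 72 mm diameter, each leg's bounding box inset 17 mm from the nearest pair of top edges from z = 0 to the bottom of the top.


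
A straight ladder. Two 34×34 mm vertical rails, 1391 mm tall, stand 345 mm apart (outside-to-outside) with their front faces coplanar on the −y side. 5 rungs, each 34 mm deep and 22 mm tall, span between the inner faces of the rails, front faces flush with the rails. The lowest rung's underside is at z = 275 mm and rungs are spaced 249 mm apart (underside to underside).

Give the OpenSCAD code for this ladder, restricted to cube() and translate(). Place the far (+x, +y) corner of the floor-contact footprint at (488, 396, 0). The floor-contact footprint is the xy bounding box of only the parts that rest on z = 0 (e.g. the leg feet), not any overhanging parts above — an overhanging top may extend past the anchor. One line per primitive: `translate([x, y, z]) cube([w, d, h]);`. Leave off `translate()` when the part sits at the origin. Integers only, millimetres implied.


translate([143, 362, 0]) cube([34, 34, 1391]);
translate([454, 362, 0]) cube([34, 34, 1391]);
translate([177, 362, 275]) cube([277, 34, 22]);
translate([177, 362, 524]) cube([277, 34, 22]);
translate([177, 362, 773]) cube([277, 34, 22]);
translate([177, 362, 1022]) cube([277, 34, 22]);
translate([177, 362, 1271]) cube([277, 34, 22]);


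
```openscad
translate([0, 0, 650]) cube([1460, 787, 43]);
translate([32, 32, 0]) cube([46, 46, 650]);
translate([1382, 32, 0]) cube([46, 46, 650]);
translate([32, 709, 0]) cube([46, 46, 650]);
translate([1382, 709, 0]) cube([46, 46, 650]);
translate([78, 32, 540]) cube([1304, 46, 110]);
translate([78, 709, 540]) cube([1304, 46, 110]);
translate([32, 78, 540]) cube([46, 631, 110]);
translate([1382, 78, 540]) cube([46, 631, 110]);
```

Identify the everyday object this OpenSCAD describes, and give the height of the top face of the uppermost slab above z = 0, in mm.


A table. The table height is 693 mm.

A 1460×787×43 slab sits at z = 650 on four 46 mm square posts — a table. The top surface is at 650 + 43 = 693 mm.


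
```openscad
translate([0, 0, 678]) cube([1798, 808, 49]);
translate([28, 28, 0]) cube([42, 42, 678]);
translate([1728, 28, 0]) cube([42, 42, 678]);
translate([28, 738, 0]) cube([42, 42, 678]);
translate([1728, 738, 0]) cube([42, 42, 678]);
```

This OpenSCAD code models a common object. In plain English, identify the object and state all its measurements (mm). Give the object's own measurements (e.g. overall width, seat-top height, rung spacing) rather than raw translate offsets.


A rectangular dining table. The top is 1798×808×49 mm with its upper surface at z = 727 mm. It stands on four 42×42 mm square legs, each inset 28 mm from the nearest pair of top edges, running from the floor to the underside of the top.


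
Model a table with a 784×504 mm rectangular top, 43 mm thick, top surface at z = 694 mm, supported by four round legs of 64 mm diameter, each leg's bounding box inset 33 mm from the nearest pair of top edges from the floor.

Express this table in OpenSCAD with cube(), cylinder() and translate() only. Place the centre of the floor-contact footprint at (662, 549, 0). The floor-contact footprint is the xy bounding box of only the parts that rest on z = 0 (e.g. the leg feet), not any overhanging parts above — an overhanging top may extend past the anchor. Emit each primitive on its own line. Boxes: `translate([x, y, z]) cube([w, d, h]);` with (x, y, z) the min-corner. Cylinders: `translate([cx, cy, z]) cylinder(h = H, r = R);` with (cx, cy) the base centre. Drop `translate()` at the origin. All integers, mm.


translate([270, 297, 651]) cube([784, 504, 43]);
translate([335, 362, 0]) cylinder(h = 651, r = 32);
translate([989, 362, 0]) cylinder(h = 651, r = 32);
translate([335, 736, 0]) cylinder(h = 651, r = 32);
translate([989, 736, 0]) cylinder(h = 651, r = 32);


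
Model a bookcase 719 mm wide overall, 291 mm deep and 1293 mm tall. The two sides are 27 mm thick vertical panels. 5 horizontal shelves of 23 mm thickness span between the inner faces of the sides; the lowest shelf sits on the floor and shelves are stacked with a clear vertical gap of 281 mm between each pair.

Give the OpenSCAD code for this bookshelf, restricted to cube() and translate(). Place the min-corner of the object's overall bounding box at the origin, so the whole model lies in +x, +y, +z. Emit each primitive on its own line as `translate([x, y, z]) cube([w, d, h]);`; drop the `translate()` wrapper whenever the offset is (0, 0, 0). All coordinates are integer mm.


cube([27, 291, 1293]);
translate([692, 0, 0]) cube([27, 291, 1293]);
translate([27, 0, 0]) cube([665, 291, 23]);
translate([27, 0, 304]) cube([665, 291, 23]);
translate([27, 0, 608]) cube([665, 291, 23]);
translate([27, 0, 912]) cube([665, 291, 23]);
translate([27, 0, 1216]) cube([665, 291, 23]);


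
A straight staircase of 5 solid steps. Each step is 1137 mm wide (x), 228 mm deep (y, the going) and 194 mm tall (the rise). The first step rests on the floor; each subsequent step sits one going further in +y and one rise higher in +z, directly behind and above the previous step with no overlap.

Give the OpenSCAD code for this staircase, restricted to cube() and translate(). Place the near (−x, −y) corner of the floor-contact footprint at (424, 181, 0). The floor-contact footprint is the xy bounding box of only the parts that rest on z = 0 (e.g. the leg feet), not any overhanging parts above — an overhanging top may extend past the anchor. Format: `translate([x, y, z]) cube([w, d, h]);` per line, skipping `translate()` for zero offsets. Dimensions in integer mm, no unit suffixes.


translate([424, 181, 0]) cube([1137, 228, 194]);
translate([424, 409, 194]) cube([1137, 228, 194]);
translate([424, 637, 388]) cube([1137, 228, 194]);
translate([424, 865, 582]) cube([1137, 228, 194]);
translate([424, 1093, 776]) cube([1137, 228, 194]);


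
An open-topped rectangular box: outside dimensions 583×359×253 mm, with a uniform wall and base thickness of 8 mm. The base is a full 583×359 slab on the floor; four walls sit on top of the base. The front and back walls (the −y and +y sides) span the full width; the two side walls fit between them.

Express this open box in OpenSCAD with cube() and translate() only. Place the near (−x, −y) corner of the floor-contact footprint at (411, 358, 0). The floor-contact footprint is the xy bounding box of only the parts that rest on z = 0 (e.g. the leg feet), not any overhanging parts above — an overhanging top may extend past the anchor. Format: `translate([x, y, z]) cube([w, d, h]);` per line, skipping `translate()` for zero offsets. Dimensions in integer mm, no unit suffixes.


translate([411, 358, 0]) cube([583, 359, 8]);
translate([411, 358, 8]) cube([583, 8, 245]);
translate([411, 709, 8]) cube([583, 8, 245]);
translate([411, 366, 8]) cube([8, 343, 245]);
translate([986, 366, 8]) cube([8, 343, 245]);


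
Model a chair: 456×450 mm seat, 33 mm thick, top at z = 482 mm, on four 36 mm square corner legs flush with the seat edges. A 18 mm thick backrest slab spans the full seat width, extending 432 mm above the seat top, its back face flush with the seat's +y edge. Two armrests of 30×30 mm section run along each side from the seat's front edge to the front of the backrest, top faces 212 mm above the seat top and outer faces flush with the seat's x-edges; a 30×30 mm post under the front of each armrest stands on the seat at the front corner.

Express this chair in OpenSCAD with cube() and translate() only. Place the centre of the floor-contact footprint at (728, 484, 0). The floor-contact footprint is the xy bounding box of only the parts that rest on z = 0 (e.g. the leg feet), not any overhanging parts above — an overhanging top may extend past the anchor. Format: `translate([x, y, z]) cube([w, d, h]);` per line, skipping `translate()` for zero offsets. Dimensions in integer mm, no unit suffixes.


translate([500, 259, 449]) cube([456, 450, 33]);
translate([500, 259, 0]) cube([36, 36, 449]);
translate([920, 259, 0]) cube([36, 36, 449]);
translate([500, 673, 0]) cube([36, 36, 449]);
translate([920, 673, 0]) cube([36, 36, 449]);
translate([500, 691, 482]) cube([456, 18, 432]);
translate([500, 259, 664]) cube([30, 432, 30]);
translate([926, 259, 664]) cube([30, 432, 30]);
translate([500, 259, 482]) cube([30, 30, 182]);
translate([926, 259, 482]) cube([30, 30, 182]);


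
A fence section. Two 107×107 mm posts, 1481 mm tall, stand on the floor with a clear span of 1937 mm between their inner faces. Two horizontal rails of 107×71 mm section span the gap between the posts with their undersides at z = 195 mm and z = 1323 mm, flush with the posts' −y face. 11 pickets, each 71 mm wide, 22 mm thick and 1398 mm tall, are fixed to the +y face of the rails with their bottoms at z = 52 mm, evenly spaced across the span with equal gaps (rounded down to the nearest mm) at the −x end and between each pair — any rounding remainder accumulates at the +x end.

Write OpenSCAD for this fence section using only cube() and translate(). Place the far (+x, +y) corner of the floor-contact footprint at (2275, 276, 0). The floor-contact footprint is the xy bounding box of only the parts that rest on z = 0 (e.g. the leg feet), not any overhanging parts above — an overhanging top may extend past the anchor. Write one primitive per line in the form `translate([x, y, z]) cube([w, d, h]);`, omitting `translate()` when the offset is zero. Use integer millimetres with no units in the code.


translate([124, 169, 0]) cube([107, 107, 1481]);
translate([2168, 169, 0]) cube([107, 107, 1481]);
translate([231, 169, 195]) cube([1937, 107, 71]);
translate([231, 169, 1323]) cube([1937, 107, 71]);
translate([327, 276, 52]) cube([71, 22, 1398]);
translate([494, 276, 52]) cube([71, 22, 1398]);
translate([661, 276, 52]) cube([71, 22, 1398]);
translate([828, 276, 52]) cube([71, 22, 1398]);
translate([995, 276, 52]) cube([71, 22, 1398]);
translate([1162, 276, 52]) cube([71, 22, 1398]);
translate([1329, 276, 52]) cube([71, 22, 1398]);
translate([1496, 276, 52]) cube([71, 22, 1398]);
translate([1663, 276, 52]) cube([71, 22, 1398]);
translate([1830, 276, 52]) cube([71, 22, 1398]);
translate([1997, 276, 52]) cube([71, 22, 1398]);


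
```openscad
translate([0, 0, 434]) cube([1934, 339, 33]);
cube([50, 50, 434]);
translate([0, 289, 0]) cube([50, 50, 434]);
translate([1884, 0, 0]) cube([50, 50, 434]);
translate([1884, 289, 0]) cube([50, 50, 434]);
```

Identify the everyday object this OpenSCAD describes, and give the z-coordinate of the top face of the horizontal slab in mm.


A bench. The seat-top height is 467 mm.

A long slab on four corner posts — a bench. The slab sits at z = 434 with thickness 33, so the top is 434 + 33 = 467 mm.


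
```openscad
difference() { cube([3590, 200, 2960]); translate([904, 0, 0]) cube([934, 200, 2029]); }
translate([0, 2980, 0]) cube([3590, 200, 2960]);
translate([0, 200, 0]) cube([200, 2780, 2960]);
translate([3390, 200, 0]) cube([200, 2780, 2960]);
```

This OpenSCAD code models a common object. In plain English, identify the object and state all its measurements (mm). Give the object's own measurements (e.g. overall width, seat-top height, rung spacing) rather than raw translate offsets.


A single room: four walls, each 2960 mm tall and 200 mm thick, enclosing an outside footprint 3590×3180 mm (x × y), no floor or roof. The front and back walls (−y and +y sides) run the full x-width; the side walls fit between their inner faces. A door opening 934 mm wide and 2029 mm tall is cut through the front wall from the floor up, its −x edge 904 mm from the wall's −x end.


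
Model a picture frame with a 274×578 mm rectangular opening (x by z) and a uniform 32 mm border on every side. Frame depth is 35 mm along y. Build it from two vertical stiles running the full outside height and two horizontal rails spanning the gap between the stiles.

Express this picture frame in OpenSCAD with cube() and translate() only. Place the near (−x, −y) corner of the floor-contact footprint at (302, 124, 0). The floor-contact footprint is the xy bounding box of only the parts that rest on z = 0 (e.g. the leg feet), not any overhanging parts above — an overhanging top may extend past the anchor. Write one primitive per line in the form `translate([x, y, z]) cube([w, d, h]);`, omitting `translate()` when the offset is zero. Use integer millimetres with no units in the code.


translate([302, 124, 0]) cube([32, 35, 642]);
translate([608, 124, 0]) cube([32, 35, 642]);
translate([334, 124, 0]) cube([274, 35, 32]);
translate([334, 124, 610]) cube([274, 35, 32]);


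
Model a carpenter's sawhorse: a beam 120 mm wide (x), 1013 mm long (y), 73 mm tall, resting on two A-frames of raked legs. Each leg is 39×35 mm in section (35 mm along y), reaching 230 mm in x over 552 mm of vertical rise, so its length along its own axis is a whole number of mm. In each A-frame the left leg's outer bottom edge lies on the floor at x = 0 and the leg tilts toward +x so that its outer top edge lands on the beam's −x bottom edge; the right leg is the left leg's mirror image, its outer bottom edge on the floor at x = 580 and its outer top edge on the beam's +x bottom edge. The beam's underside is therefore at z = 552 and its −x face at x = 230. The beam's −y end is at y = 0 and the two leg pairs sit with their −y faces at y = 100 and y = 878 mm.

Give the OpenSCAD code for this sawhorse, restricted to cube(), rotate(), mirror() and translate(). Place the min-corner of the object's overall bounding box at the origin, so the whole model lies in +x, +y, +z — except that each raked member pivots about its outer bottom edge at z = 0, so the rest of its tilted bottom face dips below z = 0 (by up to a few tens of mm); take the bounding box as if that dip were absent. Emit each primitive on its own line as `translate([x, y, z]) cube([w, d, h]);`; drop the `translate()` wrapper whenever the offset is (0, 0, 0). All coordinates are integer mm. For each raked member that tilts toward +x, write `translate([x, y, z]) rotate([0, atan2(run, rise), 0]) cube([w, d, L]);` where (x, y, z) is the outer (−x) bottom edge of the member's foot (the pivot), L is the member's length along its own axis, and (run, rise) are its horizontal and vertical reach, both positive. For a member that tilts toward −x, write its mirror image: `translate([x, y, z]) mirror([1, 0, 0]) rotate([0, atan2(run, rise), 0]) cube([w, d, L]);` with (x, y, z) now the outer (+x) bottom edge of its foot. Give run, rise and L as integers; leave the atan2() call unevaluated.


translate([230, 0, 552]) cube([120, 1013, 73]);
translate([0, 100, 0]) rotate([0, atan2(230, 552), 0]) cube([39, 35, 598]);
translate([580, 100, 0]) mirror([1, 0, 0]) rotate([0, atan2(230, 552), 0]) cube([39, 35, 598]);
translate([0, 878, 0]) rotate([0, atan2(230, 552), 0]) cube([39, 35, 598]);
translate([580, 878, 0]) mirror([1, 0, 0]) rotate([0, atan2(230, 552), 0]) cube([39, 35, 598]);


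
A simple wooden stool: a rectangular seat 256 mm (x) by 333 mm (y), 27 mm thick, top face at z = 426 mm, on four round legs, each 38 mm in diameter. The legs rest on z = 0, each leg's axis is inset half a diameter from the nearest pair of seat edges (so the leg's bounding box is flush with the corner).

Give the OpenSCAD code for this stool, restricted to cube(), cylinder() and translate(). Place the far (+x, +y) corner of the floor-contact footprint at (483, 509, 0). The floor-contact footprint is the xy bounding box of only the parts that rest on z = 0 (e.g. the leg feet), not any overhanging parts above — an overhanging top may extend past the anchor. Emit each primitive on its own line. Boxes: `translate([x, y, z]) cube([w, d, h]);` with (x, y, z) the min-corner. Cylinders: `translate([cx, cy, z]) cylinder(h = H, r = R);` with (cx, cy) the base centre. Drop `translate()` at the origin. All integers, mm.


translate([227, 176, 399]) cube([256, 333, 27]);
translate([246, 195, 0]) cylinder(h = 399, r = 19);
translate([464, 195, 0]) cylinder(h = 399, r = 19);
translate([246, 490, 0]) cylinder(h = 399, r = 19);
translate([464, 490, 0]) cylinder(h = 399, r = 19);


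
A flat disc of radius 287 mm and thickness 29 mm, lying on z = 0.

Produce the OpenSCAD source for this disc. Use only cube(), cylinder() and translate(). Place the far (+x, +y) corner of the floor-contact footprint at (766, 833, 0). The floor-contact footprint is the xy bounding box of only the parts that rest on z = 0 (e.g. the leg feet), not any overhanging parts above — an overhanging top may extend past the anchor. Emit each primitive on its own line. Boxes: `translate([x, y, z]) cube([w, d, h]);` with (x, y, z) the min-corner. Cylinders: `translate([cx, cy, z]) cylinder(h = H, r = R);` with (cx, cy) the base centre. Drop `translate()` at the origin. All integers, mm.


translate([479, 546, 0]) cylinder(h = 29, r = 287);


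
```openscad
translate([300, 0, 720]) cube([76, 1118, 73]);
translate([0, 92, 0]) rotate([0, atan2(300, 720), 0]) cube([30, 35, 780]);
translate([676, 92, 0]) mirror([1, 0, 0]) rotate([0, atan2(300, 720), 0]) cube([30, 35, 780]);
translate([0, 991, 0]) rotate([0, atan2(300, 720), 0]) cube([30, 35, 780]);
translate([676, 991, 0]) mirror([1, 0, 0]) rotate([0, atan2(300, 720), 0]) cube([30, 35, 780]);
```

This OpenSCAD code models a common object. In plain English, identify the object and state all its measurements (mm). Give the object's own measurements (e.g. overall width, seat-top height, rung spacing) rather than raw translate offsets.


A sawhorse. A 76×1118×73 mm beam (x, y, z) sits on two A-frame leg pairs. Each pair is two raked legs of 30×35 mm section (35 mm along y) splaying symmetrically in x. Each leg rises 720 mm vertically over 300 mm of horizontal reach and is 780 mm long along its own axis. Every leg's outer bottom edge rests on the floor and its outer top edge meets a bottom edge of the beam — the left legs (tilting toward +x) meet the beam's −x bottom edge, the right legs (their mirror images, tilting toward −x) meet its +x bottom edge — so the leg tops tuck under the beam, the beam's underside is 720 mm above the floor, and the feet are 676 mm apart outside-to-outside with the beam centred between them. The two leg pairs are set in 92 mm from either end of the beam.
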